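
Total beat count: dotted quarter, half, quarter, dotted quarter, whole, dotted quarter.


Solution.
Beat values:
  dotted quarter = 1.5 beats
  half = 2 beats
  quarter = 1 beat
  dotted quarter = 1.5 beats
  whole = 4 beats
  dotted quarter = 1.5 beats
Sum = 1.5 + 2 + 1 + 1.5 + 4 + 1.5
= 11.5 beats


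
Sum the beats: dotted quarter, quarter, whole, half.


Working:
Beat values:
  dotted quarter = 1.5 beats
  quarter = 1 beat
  whole = 4 beats
  half = 2 beats
Sum = 1.5 + 1 + 4 + 2
= 8.5 beats


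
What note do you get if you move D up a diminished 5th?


Reasoning:
diminished 5th: 5 letter names, 6 semitones
Letter: D + 4 → A
Pitch: D + 6 semitones, spelled as an A → Ab
= Ab


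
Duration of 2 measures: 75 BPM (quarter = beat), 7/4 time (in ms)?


Solution.
Quarter-note beat duration = 60000 / 75 ms
Beats per measure (7/4) = 7
One measure = 7 × 60000 / 75 = 420000 / 75 ms
2 measures = 2 × 420000 / 75 = 840000 / 75
= 11200.0 ms


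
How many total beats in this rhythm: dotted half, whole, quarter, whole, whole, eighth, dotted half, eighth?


Beat values:
  dotted half = 3 beats
  whole = 4 beats
  quarter = 1 beat
  whole = 4 beats
  whole = 4 beats
  eighth = 0.5 beats
  dotted half = 3 beats
  eighth = 0.5 beats
Sum = 3 + 4 + 1 + 4 + 4 + 0.5 + 3 + 0.5
= 20 beats


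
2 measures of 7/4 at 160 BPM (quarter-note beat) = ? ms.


Working:
Quarter-note beat duration = 60000 / 160 ms
Beats per measure (7/4) = 7
One measure = 7 × 60000 / 160 = 420000 / 160 ms
2 measures = 2 × 420000 / 160 = 840000 / 160
= 5250.0 ms


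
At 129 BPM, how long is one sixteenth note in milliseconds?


One quarter-note beat = 60000 / BPM = 60000 / 129 ms
Sixteenth note = 1/4 × quarter note
Duration = 1/4 × 60000 / 129 = 15000 / 129
= 116.3 ms


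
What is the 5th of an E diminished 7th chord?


Working:
Diminished 7th chord = root + minor 3rd + diminished 5th + diminished 7th
Seventh chords stack in thirds, so the letter names are E-G-B-D
Root: E
Minor 3rd above E: G
Diminished 5th above E: Bb
Diminished 7th above E: Db
The 5th = Bb


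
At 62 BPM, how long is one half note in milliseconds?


One quarter-note beat = 60000 / BPM = 60000 / 62 ms
Half note = 2 × quarter note
Duration = 2 × 60000 / 62 = 120000 / 62
= 1935.5 ms


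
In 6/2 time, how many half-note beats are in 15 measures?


Working:
Time signature 6/2: the bottom number 2 means the half note gets one count
The top number 6 means 6 half-note beats per measure
Total = 6 × 15 measures
= 90 half-note beats


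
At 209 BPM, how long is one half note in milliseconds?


Working:
One quarter-note beat = 60000 / BPM = 60000 / 209 ms
Half note = 2 × quarter note
Duration = 2 × 60000 / 209 = 120000 / 209
= 574.2 ms


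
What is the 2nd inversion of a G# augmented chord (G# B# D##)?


Solution.
Root position: G# B# D##
2nd inversion: move root and 3rd up an octave
Bass note: D##
Notes (bottom to top) = D## G# B#


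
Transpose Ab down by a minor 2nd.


minor 2nd: 2 letter names, 1 semitones
Letter: A - 1 → G
Pitch: Ab - 1 semitones, spelled as a G → G
= G


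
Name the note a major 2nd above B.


Solution.
A 2nd spans 2 letter names, so from B we land on C
A major 2nd = 2 semitones above B
Spell C at that pitch: C#
= C#


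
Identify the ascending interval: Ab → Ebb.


Letter names: A → E spans 5 letter names → a 5th
Semitones: Ab → Ebb = 6 half-steps
A 5th of 6 semitones is a diminished 5th
= diminished 5th


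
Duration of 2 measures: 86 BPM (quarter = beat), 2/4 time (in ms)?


Solution.
Quarter-note beat duration = 60000 / 86 ms
Beats per measure (2/4) = 2
One measure = 2 × 60000 / 86 = 120000 / 86 ms
2 measures = 2 × 120000 / 86 = 240000 / 86
= 2790.7 ms


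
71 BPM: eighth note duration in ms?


Solution.
One quarter-note beat = 60000 / BPM = 60000 / 71 ms
Eighth note = 1/2 × quarter note
Duration = 1/2 × 60000 / 71 = 30000 / 71
= 422.5 ms


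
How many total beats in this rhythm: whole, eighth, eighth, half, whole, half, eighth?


Reasoning:
Beat values:
  whole = 4 beats
  eighth = 0.5 beats
  eighth = 0.5 beats
  half = 2 beats
  whole = 4 beats
  half = 2 beats
  eighth = 0.5 beats
Sum = 4 + 0.5 + 0.5 + 2 + 4 + 2 + 0.5
= 13.5 beats


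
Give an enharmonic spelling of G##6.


Enharmonic notes sound the same pitch but are spelled with different letter names
G## and A name the same pitch class
= A6


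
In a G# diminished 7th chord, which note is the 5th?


Diminished 7th chord = root + minor 3rd + diminished 5th + diminished 7th
Seventh chords stack in thirds, so the letter names are G-B-D-F
Root: G#
Minor 3rd above G#: B
Diminished 5th above G#: D
Diminished 7th above G#: F
The 5th = D


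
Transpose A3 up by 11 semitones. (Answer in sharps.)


A3: chromatic position 9 in octave 3 → absolute = 3×12 + 9 = 45
Transpose up 11: 45 + 11 = 56
56 = 4×12 + 8 → G# in octave 4
Result = G#4


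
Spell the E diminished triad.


Diminished triad = root + minor 3rd (3 semitones) + diminished 5th (6 semitones)
A triad on E stacks thirds, so the chord tones use letter names E-G-B
Root: E
Minor 3rd above E: G
Diminished 5th above E: Bb
Chord = E G Bb


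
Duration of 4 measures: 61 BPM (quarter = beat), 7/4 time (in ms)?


Quarter-note beat duration = 60000 / 61 ms
Beats per measure (7/4) = 7
One measure = 7 × 60000 / 61 = 420000 / 61 ms
4 measures = 4 × 420000 / 61 = 1680000 / 61
= 27541.0 ms


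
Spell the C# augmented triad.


Working:
Augmented triad = root + major 3rd (4 semitones) + augmented 5th (8 semitones)
A triad on C# stacks thirds, so the chord tones use letter names C-E-G
Root: C#
Major 3rd above C#: E#
Augmented 5th above C#: G##
Chord = C# E# G##


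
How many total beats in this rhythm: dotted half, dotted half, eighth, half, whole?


Beat values:
  dotted half = 3 beats
  dotted half = 3 beats
  eighth = 0.5 beats
  half = 2 beats
  whole = 4 beats
Sum = 3 + 3 + 0.5 + 2 + 4
= 12.5 beats


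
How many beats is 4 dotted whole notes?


Base whole note = 4 beats
Dot 1 adds half the previous value: +2
One dotted whole = 4 + 2 = 6
4 of them = 4 × 6 = 24
= 24 beats


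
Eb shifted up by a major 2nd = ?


Solution.
major 2nd: 2 letter names, 2 semitones
Letter: E + 1 → F
Pitch: Eb + 2 semitones, spelled as an F → F
= F


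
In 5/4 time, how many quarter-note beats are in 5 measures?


Working:
Time signature 5/4: the bottom number 4 means the quarter note gets one count
The top number 5 means 5 quarter-note beats per measure
Total = 5 × 5 measures
= 25 quarter-note beats


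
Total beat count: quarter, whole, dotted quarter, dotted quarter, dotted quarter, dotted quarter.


Step by step:
Beat values:
  quarter = 1 beat
  whole = 4 beats
  dotted quarter = 1.5 beats
  dotted quarter = 1.5 beats
  dotted quarter = 1.5 beats
  dotted quarter = 1.5 beats
Sum = 1 + 4 + 1.5 + 1.5 + 1.5 + 1.5
= 11 beats


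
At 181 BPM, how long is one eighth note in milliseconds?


Reasoning:
One quarter-note beat = 60000 / BPM = 60000 / 181 ms
Eighth note = 1/2 × quarter note
Duration = 1/2 × 60000 / 181 = 30000 / 181
= 165.7 ms


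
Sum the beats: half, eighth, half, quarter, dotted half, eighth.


Reasoning:
Beat values:
  half = 2 beats
  eighth = 0.5 beats
  half = 2 beats
  quarter = 1 beat
  dotted half = 3 beats
  eighth = 0.5 beats
Sum = 2 + 0.5 + 2 + 1 + 3 + 0.5
= 9 beats


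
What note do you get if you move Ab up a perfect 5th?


Let's work it out.
perfect 5th: 5 letter names, 7 semitones
Letter: A + 4 → E
Pitch: Ab + 7 semitones, spelled as an E → Eb
= Eb


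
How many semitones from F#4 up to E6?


Let's work it out.
Absolute semitone position = octave×12 + chromatic position
F#4: 4×12 + 6 = 54
E6: 6×12 + 4 = 76
Difference = 76 - 54 = 22
= 22 semitones


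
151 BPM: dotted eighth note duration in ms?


Reasoning:
One quarter-note beat = 60000 / BPM = 60000 / 151 ms
Dotted eighth note = 3/4 × quarter note
Duration = 3/4 × 60000 / 151 = 45000 / 151
= 298.0 ms


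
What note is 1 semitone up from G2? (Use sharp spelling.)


Solution.
G2: chromatic position 7 in octave 2 → absolute = 2×12 + 7 = 31
Transpose up 1: 31 + 1 = 32
32 = 2×12 + 8 → G# in octave 2
Result = G#2


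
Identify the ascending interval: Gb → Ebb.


Step by step:
Letter names: G → E spans 6 letter names → a 6th
Semitones: Gb → Ebb = 8 half-steps
A 6th of 8 semitones is a minor 6th
= minor 6th


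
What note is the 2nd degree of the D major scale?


Major scale pattern: W-W-H-W-W-W-H (2-2-1-2-2-2-1 semitones)
Starting from D:
  D + 2 semitones → E
  E + 2 semitones → F#
  F# + 1 semitone → G
  G + 2 semitones → A
  A + 2 semitones → B
  B + 2 semitones → C#
  C# + 1 semitone → D
Scale: D E F# G A B C#
Degree 2 = E


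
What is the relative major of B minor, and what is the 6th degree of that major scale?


The relative major shares the key signature and is a minor 3rd above the minor tonic
A minor 3rd above B is D
→ relative major of B minor is D major
D major scale: D E F# G A B C#
= D major; 6th degree = B


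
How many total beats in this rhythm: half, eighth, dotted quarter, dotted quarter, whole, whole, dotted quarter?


Step by step:
Beat values:
  half = 2 beats
  eighth = 0.5 beats
  dotted quarter = 1.5 beats
  dotted quarter = 1.5 beats
  whole = 4 beats
  whole = 4 beats
  dotted quarter = 1.5 beats
Sum = 2 + 0.5 + 1.5 + 1.5 + 4 + 4 + 1.5
= 15 beats


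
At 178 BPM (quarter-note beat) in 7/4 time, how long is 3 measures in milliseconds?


Working:
Quarter-note beat duration = 60000 / 178 ms
Beats per measure (7/4) = 7
One measure = 7 × 60000 / 178 = 420000 / 178 ms
3 measures = 3 × 420000 / 178 = 1260000 / 178
= 7078.7 ms


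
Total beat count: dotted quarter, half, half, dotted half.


Solution.
Beat values:
  dotted quarter = 1.5 beats
  half = 2 beats
  half = 2 beats
  dotted half = 3 beats
Sum = 1.5 + 2 + 2 + 3
= 8.5 beats


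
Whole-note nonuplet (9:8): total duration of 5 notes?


Nonuplet: 9 notes occupy the space of 8 whole notes
Space = 8 × 4 = 32 beats
Each nonuplet note = 32 / 9 = 32/9 beats
5 notes = 5 × 32/9 = 160/9
= 160/9 beats


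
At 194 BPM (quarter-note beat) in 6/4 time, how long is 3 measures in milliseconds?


Working:
Quarter-note beat duration = 60000 / 194 ms
Beats per measure (6/4) = 6
One measure = 6 × 60000 / 194 = 360000 / 194 ms
3 measures = 3 × 360000 / 194 = 1080000 / 194
= 5567.0 ms


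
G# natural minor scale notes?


Natural minor scale pattern: W-H-W-W-H-W-W (2-1-2-2-1-2-2 semitones)
Starting from G#:
  G# + 2 semitones → A#
  A# + 1 semitone → B
  B + 2 semitones → C#
  C# + 2 semitones → D#
  D# + 1 semitone → E
  E + 2 semitones → F#
  F# + 2 semitones → G#
Scale = G# A# B C# D# E F#


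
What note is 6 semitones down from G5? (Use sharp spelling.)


Solution.
G5: chromatic position 7 in octave 5 → absolute = 5×12 + 7 = 67
Transpose down 6: 67 - 6 = 61
61 = 5×12 + 1 → C# in octave 5
Result = C#5


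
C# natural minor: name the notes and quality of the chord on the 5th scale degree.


Reasoning:
C# natural minor scale: C# D# E F# G# A B
Diatonic triad on degree 5 stacks scale notes 5, 7, 2: G# B D#
G#→B = 3 semitones; G#→D# = 7 semitones → minor triad
= G# B D# (minor)


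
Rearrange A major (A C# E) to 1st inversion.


Root position: A C# E
1st inversion: move root up an octave
Bass note: C#
Notes (bottom to top) = C# E A


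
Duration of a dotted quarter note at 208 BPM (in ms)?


Step by step:
One quarter-note beat = 60000 / BPM = 60000 / 208 ms
Dotted quarter note = 3/2 × quarter note
Duration = 3/2 × 60000 / 208 = 90000 / 208
= 432.7 ms


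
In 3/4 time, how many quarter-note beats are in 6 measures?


Step by step:
Time signature 3/4: the bottom number 4 means the quarter note gets one count
The top number 3 means 3 quarter-note beats per measure
Total = 3 × 6 measures
= 18 quarter-note beats


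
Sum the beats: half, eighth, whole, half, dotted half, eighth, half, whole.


Beat values:
  half = 2 beats
  eighth = 0.5 beats
  whole = 4 beats
  half = 2 beats
  dotted half = 3 beats
  eighth = 0.5 beats
  half = 2 beats
  whole = 4 beats
Sum = 2 + 0.5 + 4 + 2 + 3 + 0.5 + 2 + 4
= 18 beats


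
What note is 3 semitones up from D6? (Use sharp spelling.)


Step by step:
D6: chromatic position 2 in octave 6 → absolute = 6×12 + 2 = 74
Transpose up 3: 74 + 3 = 77
77 = 6×12 + 5 → F in octave 6
Result = F6


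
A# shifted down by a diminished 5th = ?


Reasoning:
diminished 5th: 5 letter names, 6 semitones
Letter: A - 4 → D
Pitch: A# - 6 semitones, spelled as a D → D##
= D##


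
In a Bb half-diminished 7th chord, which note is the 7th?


Working:
Half-diminished 7th chord = root + minor 3rd + diminished 5th + minor 7th
Seventh chords stack in thirds, so the letter names are B-D-F-A
Root: Bb
Minor 3rd above Bb: Db
Diminished 5th above Bb: Fb
Minor 7th above Bb: Ab
The 7th = Ab


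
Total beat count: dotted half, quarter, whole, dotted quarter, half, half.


Let's work it out.
Beat values:
  dotted half = 3 beats
  quarter = 1 beat
  whole = 4 beats
  dotted quarter = 1.5 beats
  half = 2 beats
  half = 2 beats
Sum = 3 + 1 + 4 + 1.5 + 2 + 2
= 13.5 beats


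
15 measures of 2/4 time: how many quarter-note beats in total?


Time signature 2/4: the bottom number 4 means the quarter note gets one count
The top number 2 means 2 quarter-note beats per measure
Total = 2 × 15 measures
= 30 quarter-note beats


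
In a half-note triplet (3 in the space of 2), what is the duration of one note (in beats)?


Reasoning:
Triplet: 3 notes occupy the space of 2 half notes
Space = 2 × 2 = 4 beats
Each triplet note = 4 / 3 = 4/3 beats
= 4/3 beats


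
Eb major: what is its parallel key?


Working:
Parallel keys share the same tonic but differ in mode
Eb major → parallel is Eb minor
= Eb minor


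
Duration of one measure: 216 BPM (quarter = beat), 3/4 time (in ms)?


Quarter-note beat duration = 60000 / 216 ms
Beats per measure (3/4) = 3
One measure = 3 × 60000 / 216 = 180000 / 216 ms
= 833.3 ms


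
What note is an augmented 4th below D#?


Solution.
A 4th spans 4 letter names, so from D we land on A
An augmented 4th = 6 semitones below D#
Spell A at that pitch: A
= A


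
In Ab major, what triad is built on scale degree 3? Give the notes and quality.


Ab major scale: Ab Bb C Db Eb F G
Diatonic triad on degree 3 stacks scale notes 3, 5, 7: C Eb G
C→Eb = 3 semitones; C→G = 7 semitones → minor triad
= C Eb G (minor)


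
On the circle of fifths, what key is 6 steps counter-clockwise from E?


Reasoning:
Each counter-clockwise step moves down a perfect 5th (= up a perfect 4th)
From E: E → A → D → G → C → F → Bb
= Bb


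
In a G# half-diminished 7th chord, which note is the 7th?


Working:
Half-diminished 7th chord = root + minor 3rd + diminished 5th + minor 7th
Seventh chords stack in thirds, so the letter names are G-B-D-F
Root: G#
Minor 3rd above G#: B
Diminished 5th above G#: D
Minor 7th above G#: F#
The 7th = F#


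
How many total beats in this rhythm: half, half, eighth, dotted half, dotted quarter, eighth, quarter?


Beat values:
  half = 2 beats
  half = 2 beats
  eighth = 0.5 beats
  dotted half = 3 beats
  dotted quarter = 1.5 beats
  eighth = 0.5 beats
  quarter = 1 beat
Sum = 2 + 2 + 0.5 + 3 + 1.5 + 0.5 + 1
= 10.5 beats


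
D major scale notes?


Step by step:
Major scale pattern: W-W-H-W-W-W-H (2-2-1-2-2-2-1 semitones)
Starting from D:
  D + 2 semitones → E
  E + 2 semitones → F#
  F# + 1 semitone → G
  G + 2 semitones → A
  A + 2 semitones → B
  B + 2 semitones → C#
  C# + 1 semitone → D
Scale = D E F# G A B C#


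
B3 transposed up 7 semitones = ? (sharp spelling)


B3: chromatic position 11 in octave 3 → absolute = 3×12 + 11 = 47
Transpose up 7: 47 + 7 = 54
54 = 4×12 + 6 → F# in octave 4
Result = F#4


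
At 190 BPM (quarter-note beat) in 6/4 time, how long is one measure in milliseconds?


Reasoning:
Quarter-note beat duration = 60000 / 190 ms
Beats per measure (6/4) = 6
One measure = 6 × 60000 / 190 = 360000 / 190 ms
= 1894.7 ms


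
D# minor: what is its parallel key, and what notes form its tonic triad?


Solution.
Parallel keys share the same tonic but differ in mode
D# minor → parallel is D# major
Tonic triad of D# major = D# F## A#
= D# major; triad = D# F## A#


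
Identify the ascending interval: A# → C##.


Working:
Letter names: A → C spans 3 letter names → a 3rd
Semitones: A# → C## = 4 half-steps
A 3rd of 4 semitones is a major 3rd
= major 3rd


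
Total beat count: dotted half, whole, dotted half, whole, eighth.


Beat values:
  dotted half = 3 beats
  whole = 4 beats
  dotted half = 3 beats
  whole = 4 beats
  eighth = 0.5 beats
Sum = 3 + 4 + 3 + 4 + 0.5
= 14.5 beats


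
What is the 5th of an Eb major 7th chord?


Let's work it out.
Major 7th chord = root + major 3rd + perfect 5th + major 7th
Seventh chords stack in thirds, so the letter names are E-G-B-D
Root: Eb
Major 3rd above Eb: G
Perfect 5th above Eb: Bb
Major 7th above Eb: D
The 5th = Bb


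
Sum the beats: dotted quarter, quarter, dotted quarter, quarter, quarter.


Solution.
Beat values:
  dotted quarter = 1.5 beats
  quarter = 1 beat
  dotted quarter = 1.5 beats
  quarter = 1 beat
  quarter = 1 beat
Sum = 1.5 + 1 + 1.5 + 1 + 1
= 6 beats


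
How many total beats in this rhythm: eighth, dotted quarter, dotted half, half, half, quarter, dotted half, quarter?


Beat values:
  eighth = 0.5 beats
  dotted quarter = 1.5 beats
  dotted half = 3 beats
  half = 2 beats
  half = 2 beats
  quarter = 1 beat
  dotted half = 3 beats
  quarter = 1 beat
Sum = 0.5 + 1.5 + 3 + 2 + 2 + 1 + 3 + 1
= 14 beats


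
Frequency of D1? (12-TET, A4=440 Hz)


Let's work it out.
f = 440 × 2^(n/12) where n = semitones from A4
D1: -43 semitones from A4
f = 440 × 2^(-43/12)
f = 36.71 Hz


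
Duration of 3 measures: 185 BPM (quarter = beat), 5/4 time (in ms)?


Working:
Quarter-note beat duration = 60000 / 185 ms
Beats per measure (5/4) = 5
One measure = 5 × 60000 / 185 = 300000 / 185 ms
3 measures = 3 × 300000 / 185 = 900000 / 185
= 4864.9 ms


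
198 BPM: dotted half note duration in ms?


Working:
One quarter-note beat = 60000 / BPM = 60000 / 198 ms
Dotted half note = 3 × quarter note
Duration = 3 × 60000 / 198 = 180000 / 198
= 909.1 ms


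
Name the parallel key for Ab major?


Reasoning:
Parallel keys share the same tonic but differ in mode
Ab major → parallel is Ab minor
= Ab minor


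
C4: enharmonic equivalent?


Working:
Enharmonic notes sound the same pitch but are spelled with different letter names
C and B# name the same pitch class
Octave numbers change at C, so C4 = B#3
= B#3


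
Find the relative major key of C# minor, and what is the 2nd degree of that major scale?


The relative major shares the key signature and is a minor 3rd above the minor tonic
A minor 3rd above C# is E
→ relative major of C# minor is E major
E major scale: E F# G# A B C# D#
= E major; 2nd degree = F#


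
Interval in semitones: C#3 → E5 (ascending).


Let's work it out.
Absolute semitone position = octave×12 + chromatic position
C#3: 3×12 + 1 = 37
E5: 5×12 + 4 = 64
Difference = 64 - 37 = 27
= 27 semitones


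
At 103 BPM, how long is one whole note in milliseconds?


One quarter-note beat = 60000 / BPM = 60000 / 103 ms
Whole note = 4 × quarter note
Duration = 4 × 60000 / 103 = 240000 / 103
= 2330.1 ms


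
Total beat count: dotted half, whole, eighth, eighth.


Step by step:
Beat values:
  dotted half = 3 beats
  whole = 4 beats
  eighth = 0.5 beats
  eighth = 0.5 beats
Sum = 3 + 4 + 0.5 + 0.5
= 8 beats


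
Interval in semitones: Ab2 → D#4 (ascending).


Reasoning:
Absolute semitone position = octave×12 + chromatic position
Ab2: 2×12 + 8 = 32
D#4: 4×12 + 3 = 51
Difference = 51 - 32 = 19
= 19 semitones


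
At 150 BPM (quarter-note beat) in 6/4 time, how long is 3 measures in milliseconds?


Solution.
Quarter-note beat duration = 60000 / 150 ms
Beats per measure (6/4) = 6
One measure = 6 × 60000 / 150 = 360000 / 150 ms
3 measures = 3 × 360000 / 150 = 1080000 / 150
= 7200.0 ms


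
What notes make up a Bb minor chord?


Reasoning:
Minor triad = root + minor 3rd (3 semitones) + perfect 5th (7 semitones)
A triad on Bb stacks thirds, so the chord tones use letter names B-D-F
Root: Bb
Minor 3rd above Bb: Db
Perfect 5th above Bb: F
Chord = Bb Db F


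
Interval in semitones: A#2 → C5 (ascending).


Absolute semitone position = octave×12 + chromatic position
A#2: 2×12 + 10 = 34
C5: 5×12 + 0 = 60
Difference = 60 - 34 = 26
= 26 semitones


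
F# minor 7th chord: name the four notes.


Minor 7th chord = root + minor 3rd + perfect 5th + minor 7th
Seventh chords stack in thirds, so the letter names are F-A-C-E
Root: F#
Minor 3rd above F#: A
Perfect 5th above F#: C#
Minor 7th above F#: E
Chord = F# A C# E


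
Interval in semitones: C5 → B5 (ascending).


Absolute semitone position = octave×12 + chromatic position
C5: 5×12 + 0 = 60
B5: 5×12 + 11 = 71
Difference = 71 - 60 = 11
= 11 semitones


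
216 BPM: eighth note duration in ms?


Solution.
One quarter-note beat = 60000 / BPM = 60000 / 216 ms
Eighth note = 1/2 × quarter note
Duration = 1/2 × 60000 / 216 = 30000 / 216
= 138.9 ms


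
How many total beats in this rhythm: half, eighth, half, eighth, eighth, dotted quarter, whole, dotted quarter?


Step by step:
Beat values:
  half = 2 beats
  eighth = 0.5 beats
  half = 2 beats
  eighth = 0.5 beats
  eighth = 0.5 beats
  dotted quarter = 1.5 beats
  whole = 4 beats
  dotted quarter = 1.5 beats
Sum = 2 + 0.5 + 2 + 0.5 + 0.5 + 1.5 + 4 + 1.5
= 12.5 beats


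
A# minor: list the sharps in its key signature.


Sharp minor keys follow the circle of fifths: A(0), E(1), B(2), F#(3), C#(4), G#(5), D#(6), A#(7)
A# minor has 7 sharps
Order of sharps: F# C# G# D# A# E# B# → first 7: F#, C#, G#, D#, A#, E#, B#
= F#, C#, G#, D#, A#, E#, B#


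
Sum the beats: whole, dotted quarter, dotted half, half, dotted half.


Let's work it out.
Beat values:
  whole = 4 beats
  dotted quarter = 1.5 beats
  dotted half = 3 beats
  half = 2 beats
  dotted half = 3 beats
Sum = 4 + 1.5 + 3 + 2 + 3
= 13.5 beats


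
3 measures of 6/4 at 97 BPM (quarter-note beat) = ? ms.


Let's work it out.
Quarter-note beat duration = 60000 / 97 ms
Beats per measure (6/4) = 6
One measure = 6 × 60000 / 97 = 360000 / 97 ms
3 measures = 3 × 360000 / 97 = 1080000 / 97
= 11134.0 ms


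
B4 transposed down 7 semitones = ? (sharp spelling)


Working:
B4: chromatic position 11 in octave 4 → absolute = 4×12 + 11 = 59
Transpose down 7: 59 - 7 = 52
52 = 4×12 + 4 → E in octave 4
Result = E4


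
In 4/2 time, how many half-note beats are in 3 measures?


Solution.
Time signature 4/2: the bottom number 2 means the half note gets one count
The top number 4 means 4 half-note beats per measure
Total = 4 × 3 measures
= 12 half-note beats


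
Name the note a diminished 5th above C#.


A 5th spans 5 letter names, so from C we land on G
A diminished 5th = 6 semitones above C#
Spell G at that pitch: G
= G


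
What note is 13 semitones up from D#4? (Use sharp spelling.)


Working:
D#4: chromatic position 3 in octave 4 → absolute = 4×12 + 3 = 51
Transpose up 13: 51 + 13 = 64
64 = 5×12 + 4 → E in octave 5
Result = E5


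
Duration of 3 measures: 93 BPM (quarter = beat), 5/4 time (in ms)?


Step by step:
Quarter-note beat duration = 60000 / 93 ms
Beats per measure (5/4) = 5
One measure = 5 × 60000 / 93 = 300000 / 93 ms
3 measures = 3 × 300000 / 93 = 900000 / 93
= 9677.4 ms


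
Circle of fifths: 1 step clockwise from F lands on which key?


Each clockwise step on the circle of fifths moves up a perfect 5th
From F: F → C
= C


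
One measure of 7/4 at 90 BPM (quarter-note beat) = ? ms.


Quarter-note beat duration = 60000 / 90 ms
Beats per measure (7/4) = 7
One measure = 7 × 60000 / 90 = 420000 / 90 ms
= 4666.7 ms


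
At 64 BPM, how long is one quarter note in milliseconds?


One quarter-note beat = 60000 / BPM = 60000 / 64 ms
Duration = 60000 / 64
= 937.5 ms


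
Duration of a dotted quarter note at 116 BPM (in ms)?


Step by step:
One quarter-note beat = 60000 / BPM = 60000 / 116 ms
Dotted quarter note = 3/2 × quarter note
Duration = 3/2 × 60000 / 116 = 90000 / 116
= 775.9 ms


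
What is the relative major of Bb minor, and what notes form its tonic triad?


The relative major shares the key signature and is a minor 3rd above the minor tonic
A minor 3rd above Bb is Db
→ relative major of Bb minor is Db major
Tonic triad of Db major = root + major 3rd + perfect 5th = Db F Ab
= Db major; triad = Db F Ab


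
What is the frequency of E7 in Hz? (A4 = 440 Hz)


f = 440 × 2^(n/12) where n = semitones from A4
E7: 31 semitones from A4
f = 440 × 2^(31/12)
f = 2637.02 Hz


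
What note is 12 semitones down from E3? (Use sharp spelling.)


Solution.
E3: chromatic position 4 in octave 3 → absolute = 3×12 + 4 = 40
Transpose down 12: 40 - 12 = 28
28 = 2×12 + 4 → E in octave 2
Result = E2


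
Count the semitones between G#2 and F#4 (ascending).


Working:
Absolute semitone position = octave×12 + chromatic position
G#2: 2×12 + 8 = 32
F#4: 4×12 + 6 = 54
Difference = 54 - 32 = 22
= 22 semitones


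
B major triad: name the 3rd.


Major triad = root + major 3rd (4 semitones) + perfect 5th (7 semitones)
A triad on B stacks thirds, so the chord tones use letter names B-D-F
Root: B
Major 3rd above B: D#
Perfect 5th above B: F#
The 3rd = D#


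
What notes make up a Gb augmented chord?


Let's work it out.
Augmented triad = root + major 3rd (4 semitones) + augmented 5th (8 semitones)
A triad on Gb stacks thirds, so the chord tones use letter names G-B-D
Root: Gb
Major 3rd above Gb: Bb
Augmented 5th above Gb: D
Chord = Gb Bb D


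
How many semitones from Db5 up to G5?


Absolute semitone position = octave×12 + chromatic position
Db5: 5×12 + 1 = 61
G5: 5×12 + 7 = 67
Difference = 67 - 61 = 6
= 6 semitones


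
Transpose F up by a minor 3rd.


Let's work it out.
minor 3rd: 3 letter names, 3 semitones
Letter: F + 2 → A
Pitch: F + 3 semitones, spelled as an A → Ab
= Ab


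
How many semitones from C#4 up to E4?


Solution.
Absolute semitone position = octave×12 + chromatic position
C#4: 4×12 + 1 = 49
E4: 4×12 + 4 = 52
Difference = 52 - 49 = 3
= 3 semitones


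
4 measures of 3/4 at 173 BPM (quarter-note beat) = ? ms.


Reasoning:
Quarter-note beat duration = 60000 / 173 ms
Beats per measure (3/4) = 3
One measure = 3 × 60000 / 173 = 180000 / 173 ms
4 measures = 4 × 180000 / 173 = 720000 / 173
= 4161.8 ms


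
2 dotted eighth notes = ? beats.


Let's work it out.
Base eighth note = 1/2 beats
Dot 1 adds half the previous value: +1/4
One dotted eighth = 1/2 + 1/4 = 3/4
2 of them = 2 × 3/4 = 3/2
= 3/2 beats


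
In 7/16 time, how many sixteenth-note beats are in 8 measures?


Time signature 7/16: the bottom number 16 means the sixteenth note gets one count
The top number 7 means 7 sixteenth-note beats per measure
Total = 7 × 8 measures
= 56 sixteenth-note beats


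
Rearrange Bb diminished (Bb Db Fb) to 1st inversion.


Working:
Root position: Bb Db Fb
1st inversion: move root up an octave
Bass note: Db
Notes (bottom to top) = Db Fb Bb


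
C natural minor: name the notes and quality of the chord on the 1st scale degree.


Solution.
C natural minor scale: C D Eb F G Ab Bb
Diatonic triad on degree 1 stacks scale notes 1, 3, 5: C Eb G
C→Eb = 3 semitones; C→G = 7 semitones → minor triad
= C Eb G (minor)


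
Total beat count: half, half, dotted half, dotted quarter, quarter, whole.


Reasoning:
Beat values:
  half = 2 beats
  half = 2 beats
  dotted half = 3 beats
  dotted quarter = 1.5 beats
  quarter = 1 beat
  whole = 4 beats
Sum = 2 + 2 + 3 + 1.5 + 1 + 4
= 13.5 beats


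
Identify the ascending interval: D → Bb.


Reasoning:
Letter names: D → B spans 6 letter names → a 6th
Semitones: D → Bb = 8 half-steps
A 6th of 8 semitones is a minor 6th
= minor 6th


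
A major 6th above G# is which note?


Reasoning:
A 6th spans 6 letter names, so from G we land on E
A major 6th = 9 semitones above G#
Spell E at that pitch: E#
= E#


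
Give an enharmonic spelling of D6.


Step by step:
Enharmonic notes sound the same pitch but are spelled with different letter names
D and Ebb name the same pitch class
= Ebb6


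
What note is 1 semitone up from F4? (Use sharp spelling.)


Step by step:
F4: chromatic position 5 in octave 4 → absolute = 4×12 + 5 = 53
Transpose up 1: 53 + 1 = 54
54 = 4×12 + 6 → F# in octave 4
Result = F#4


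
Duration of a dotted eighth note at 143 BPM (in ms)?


Reasoning:
One quarter-note beat = 60000 / BPM = 60000 / 143 ms
Dotted eighth note = 3/4 × quarter note
Duration = 3/4 × 60000 / 143 = 45000 / 143
= 314.7 ms


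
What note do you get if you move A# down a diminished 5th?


Reasoning:
diminished 5th: 5 letter names, 6 semitones
Letter: A - 4 → D
Pitch: A# - 6 semitones, spelled as a D → D##
= D##


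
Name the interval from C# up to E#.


Let's work it out.
Letter names: C → E spans 3 letter names → a 3rd
Semitones: C# → E# = 4 half-steps
A 3rd of 4 semitones is a major 3rd
= major 3rd


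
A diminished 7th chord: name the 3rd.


Reasoning:
Diminished 7th chord = root + minor 3rd + diminished 5th + diminished 7th
Seventh chords stack in thirds, so the letter names are A-C-E-G
Root: A
Minor 3rd above A: C
Diminished 5th above A: Eb
Diminished 7th above A: Gb
The 3rd = C


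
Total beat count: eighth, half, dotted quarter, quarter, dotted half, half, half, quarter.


Let's work it out.
Beat values:
  eighth = 0.5 beats
  half = 2 beats
  dotted quarter = 1.5 beats
  quarter = 1 beat
  dotted half = 3 beats
  half = 2 beats
  half = 2 beats
  quarter = 1 beat
Sum = 0.5 + 2 + 1.5 + 1 + 3 + 2 + 2 + 1
= 13 beats


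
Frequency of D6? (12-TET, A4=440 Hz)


Let's work it out.
f = 440 × 2^(n/12) where n = semitones from A4
D6: 17 semitones from A4
f = 440 × 2^(17/12)
f = 1174.66 Hz


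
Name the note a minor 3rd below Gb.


A 3rd spans 3 letter names, so from G we land on E
A minor 3rd = 3 semitones below Gb
Spell E at that pitch: Eb
= Eb


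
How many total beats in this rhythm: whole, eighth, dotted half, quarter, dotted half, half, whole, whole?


Reasoning:
Beat values:
  whole = 4 beats
  eighth = 0.5 beats
  dotted half = 3 beats
  quarter = 1 beat
  dotted half = 3 beats
  half = 2 beats
  whole = 4 beats
  whole = 4 beats
Sum = 4 + 0.5 + 3 + 1 + 3 + 2 + 4 + 4
= 21.5 beats


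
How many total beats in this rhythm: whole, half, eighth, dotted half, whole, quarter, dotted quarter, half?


Beat values:
  whole = 4 beats
  half = 2 beats
  eighth = 0.5 beats
  dotted half = 3 beats
  whole = 4 beats
  quarter = 1 beat
  dotted quarter = 1.5 beats
  half = 2 beats
Sum = 4 + 2 + 0.5 + 3 + 4 + 1 + 1.5 + 2
= 18 beats


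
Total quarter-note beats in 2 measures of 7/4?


Solution.
Time signature 7/4: the bottom number 4 means the quarter note gets one count
The top number 7 means 7 quarter-note beats per measure
Total = 7 × 2 measures
= 14 quarter-note beats


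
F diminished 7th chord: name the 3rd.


Let's work it out.
Diminished 7th chord = root + minor 3rd + diminished 5th + diminished 7th
Seventh chords stack in thirds, so the letter names are F-A-C-E
Root: F
Minor 3rd above F: Ab
Diminished 5th above F: Cb
Diminished 7th above F: Ebb
The 3rd = Ab


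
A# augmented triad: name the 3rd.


Reasoning:
Augmented triad = root + major 3rd (4 semitones) + augmented 5th (8 semitones)
A triad on A# stacks thirds, so the chord tones use letter names A-C-E
Root: A#
Major 3rd above A#: C##
Augmented 5th above A#: E##
The 3rd = C##


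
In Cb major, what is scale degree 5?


Let's work it out.
Major scale pattern: W-W-H-W-W-W-H (2-2-1-2-2-2-1 semitones)
Starting from Cb:
  Cb + 2 semitones → Db
  Db + 2 semitones → Eb
  Eb + 1 semitone → Fb
  Fb + 2 semitones → Gb
  Gb + 2 semitones → Ab
  Ab + 2 semitones → Bb
  Bb + 1 semitone → Cb
Scale: Cb Db Eb Fb Gb Ab Bb
Degree 5 = Gb


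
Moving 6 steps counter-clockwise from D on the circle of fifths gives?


Each counter-clockwise step moves down a perfect 5th (= up a perfect 4th)
From D: D → G → C → F → Bb → Eb → Ab
= Ab


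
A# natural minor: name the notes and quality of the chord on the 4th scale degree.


Let's work it out.
A# natural minor scale: A# B# C# D# E# F# G#
Diatonic triad on degree 4 stacks scale notes 4, 6, 1: D# F# A#
D#→F# = 3 semitones; D#→A# = 7 semitones → minor triad
= D# F# A# (minor)


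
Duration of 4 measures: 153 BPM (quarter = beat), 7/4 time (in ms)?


Quarter-note beat duration = 60000 / 153 ms
Beats per measure (7/4) = 7
One measure = 7 × 60000 / 153 = 420000 / 153 ms
4 measures = 4 × 420000 / 153 = 1680000 / 153
= 10980.4 ms


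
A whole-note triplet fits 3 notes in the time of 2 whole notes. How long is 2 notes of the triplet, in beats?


Solution.
Triplet: 3 notes occupy the space of 2 whole notes
Space = 2 × 4 = 8 beats
Each triplet note = 8 / 3 = 8/3 beats
2 notes = 2 × 8/3 = 16/3
= 16/3 beats


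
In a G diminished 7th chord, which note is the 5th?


Solution.
Diminished 7th chord = root + minor 3rd + diminished 5th + diminished 7th
Seventh chords stack in thirds, so the letter names are G-B-D-F
Root: G
Minor 3rd above G: Bb
Diminished 5th above G: Db
Diminished 7th above G: Fb
The 5th = Db


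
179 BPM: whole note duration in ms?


Let's work it out.
One quarter-note beat = 60000 / BPM = 60000 / 179 ms
Whole note = 4 × quarter note
Duration = 4 × 60000 / 179 = 240000 / 179
= 1340.8 ms


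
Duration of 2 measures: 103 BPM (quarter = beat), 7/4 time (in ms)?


Reasoning:
Quarter-note beat duration = 60000 / 103 ms
Beats per measure (7/4) = 7
One measure = 7 × 60000 / 103 = 420000 / 103 ms
2 measures = 2 × 420000 / 103 = 840000 / 103
= 8155.3 ms


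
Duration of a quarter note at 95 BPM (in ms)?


Step by step:
One quarter-note beat = 60000 / BPM = 60000 / 95 ms
Duration = 60000 / 95
= 631.6 ms


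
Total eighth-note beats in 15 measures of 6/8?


Solution.
Time signature 6/8: the bottom number 8 means the eighth note gets one count
The top number 6 means 6 eighth-note beats per measure
Total = 6 × 15 measures
= 90 eighth-note beats


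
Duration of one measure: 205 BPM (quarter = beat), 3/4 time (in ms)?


Solution.
Quarter-note beat duration = 60000 / 205 ms
Beats per measure (3/4) = 3
One measure = 3 × 60000 / 205 = 180000 / 205 ms
= 878.0 ms


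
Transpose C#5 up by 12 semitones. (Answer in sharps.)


C#5: chromatic position 1 in octave 5 → absolute = 5×12 + 1 = 61
Transpose up 12: 61 + 12 = 73
73 = 6×12 + 1 → C# in octave 6
Result = C#6


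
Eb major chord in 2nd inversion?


Step by step:
Root position: Eb G Bb
2nd inversion: move root and 3rd up an octave
Bass note: Bb
Notes (bottom to top) = Bb Eb G


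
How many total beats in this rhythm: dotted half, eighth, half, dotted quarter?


Solution.
Beat values:
  dotted half = 3 beats
  eighth = 0.5 beats
  half = 2 beats
  dotted quarter = 1.5 beats
Sum = 3 + 0.5 + 2 + 1.5
= 7 beats


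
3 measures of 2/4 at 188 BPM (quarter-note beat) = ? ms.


Reasoning:
Quarter-note beat duration = 60000 / 188 ms
Beats per measure (2/4) = 2
One measure = 2 × 60000 / 188 = 120000 / 188 ms
3 measures = 3 × 120000 / 188 = 360000 / 188
= 1914.9 ms


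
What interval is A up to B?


Letter names: A → B spans 2 letter names → a 2nd
Semitones: A → B = 2 half-steps
A 2nd of 2 semitones is a major 2nd
= major 2nd


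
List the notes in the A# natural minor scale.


Let's work it out.
Natural minor scale pattern: W-H-W-W-H-W-W (2-1-2-2-1-2-2 semitones)
Starting from A#:
  A# + 2 semitones → B#
  B# + 1 semitone → C#
  C# + 2 semitones → D#
  D# + 2 semitones → E#
  E# + 1 semitone → F#
  F# + 2 semitones → G#
  G# + 2 semitones → A#
Scale = A# B# C# D# E# F# G#


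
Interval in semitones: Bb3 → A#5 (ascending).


Reasoning:
Absolute semitone position = octave×12 + chromatic position
Bb3: 3×12 + 10 = 46
A#5: 5×12 + 10 = 70
Difference = 70 - 46 = 24
= 24 semitones


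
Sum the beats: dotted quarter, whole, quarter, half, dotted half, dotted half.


Beat values:
  dotted quarter = 1.5 beats
  whole = 4 beats
  quarter = 1 beat
  half = 2 beats
  dotted half = 3 beats
  dotted half = 3 beats
Sum = 1.5 + 4 + 1 + 2 + 3 + 3
= 14.5 beats


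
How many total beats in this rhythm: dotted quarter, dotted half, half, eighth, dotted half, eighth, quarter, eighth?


Beat values:
  dotted quarter = 1.5 beats
  dotted half = 3 beats
  half = 2 beats
  eighth = 0.5 beats
  dotted half = 3 beats
  eighth = 0.5 beats
  quarter = 1 beat
  eighth = 0.5 beats
Sum = 1.5 + 3 + 2 + 0.5 + 3 + 0.5 + 1 + 0.5
= 12 beats


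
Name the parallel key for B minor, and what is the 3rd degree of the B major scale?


Solution.
Parallel keys share the same tonic but differ in mode
B minor → parallel is B major
B major scale: B C# D# E F# G# A#
= B major; 3rd degree = D#


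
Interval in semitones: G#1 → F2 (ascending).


Step by step:
Absolute semitone position = octave×12 + chromatic position
G#1: 1×12 + 8 = 20
F2: 2×12 + 5 = 29
Difference = 29 - 20 = 9
= 9 semitones


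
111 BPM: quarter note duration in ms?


Let's work it out.
One quarter-note beat = 60000 / BPM = 60000 / 111 ms
Duration = 60000 / 111
= 540.5 ms


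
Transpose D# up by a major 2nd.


Step by step:
major 2nd: 2 letter names, 2 semitones
Letter: D + 1 → E
Pitch: D# + 2 semitones, spelled as an E → E#
= E#


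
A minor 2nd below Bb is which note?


Solution.
A 2nd spans 2 letter names, so from B we land on A
A minor 2nd = 1 semitone below Bb
Spell A at that pitch: A
= A


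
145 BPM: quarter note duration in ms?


Let's work it out.
One quarter-note beat = 60000 / BPM = 60000 / 145 ms
Duration = 60000 / 145
= 413.8 ms


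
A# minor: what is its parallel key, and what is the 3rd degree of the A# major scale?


Parallel keys share the same tonic but differ in mode
A# minor → parallel is A# major
A# major scale: A# B# C## D# E# F## G##
= A# major; 3rd degree = C##


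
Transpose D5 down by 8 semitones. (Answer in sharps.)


Solution.
D5: chromatic position 2 in octave 5 → absolute = 5×12 + 2 = 62
Transpose down 8: 62 - 8 = 54
54 = 4×12 + 6 → F# in octave 4
Result = F#4


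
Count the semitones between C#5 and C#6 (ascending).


Let's work it out.
Absolute semitone position = octave×12 + chromatic position
C#5: 5×12 + 1 = 61
C#6: 6×12 + 1 = 73
Difference = 73 - 61 = 12
= 12 semitones


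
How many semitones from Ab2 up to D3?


Absolute semitone position = octave×12 + chromatic position
Ab2: 2×12 + 8 = 32
D3: 3×12 + 2 = 38
Difference = 38 - 32 = 6
= 6 semitones


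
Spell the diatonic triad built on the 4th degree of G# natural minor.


Step by step:
G# natural minor scale: G# A# B C# D# E F#
Diatonic triad on degree 4 stacks scale notes 4, 6, 1: C# E G#
C#→E = 3 semitones; C#→G# = 7 semitones → minor triad
= C# E G# (minor)


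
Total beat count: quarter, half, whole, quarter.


Reasoning:
Beat values:
  quarter = 1 beat
  half = 2 beats
  whole = 4 beats
  quarter = 1 beat
Sum = 1 + 2 + 4 + 1
= 8 beats
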